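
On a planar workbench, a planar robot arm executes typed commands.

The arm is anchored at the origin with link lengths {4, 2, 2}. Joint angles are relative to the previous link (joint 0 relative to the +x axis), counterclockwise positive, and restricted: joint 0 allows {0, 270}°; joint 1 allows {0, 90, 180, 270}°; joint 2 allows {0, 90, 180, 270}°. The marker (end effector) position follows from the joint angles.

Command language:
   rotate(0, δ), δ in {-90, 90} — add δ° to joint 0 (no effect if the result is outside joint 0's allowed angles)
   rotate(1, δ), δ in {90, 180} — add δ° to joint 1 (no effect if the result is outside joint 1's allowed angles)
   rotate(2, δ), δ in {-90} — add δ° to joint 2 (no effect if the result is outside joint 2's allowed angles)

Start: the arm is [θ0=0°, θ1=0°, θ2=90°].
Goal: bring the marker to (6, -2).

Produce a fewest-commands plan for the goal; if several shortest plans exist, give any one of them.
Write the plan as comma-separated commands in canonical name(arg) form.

rotate(2, -90), rotate(2, -90)

start: [θ0=0°, θ1=0°, θ2=90°]
1. rotate(2, -90) → [θ0=0°, θ1=0°, θ2=0°]
2. rotate(2, -90) → [θ0=0°, θ1=0°, θ2=270°]
shorter routes all fall short; 2 is best.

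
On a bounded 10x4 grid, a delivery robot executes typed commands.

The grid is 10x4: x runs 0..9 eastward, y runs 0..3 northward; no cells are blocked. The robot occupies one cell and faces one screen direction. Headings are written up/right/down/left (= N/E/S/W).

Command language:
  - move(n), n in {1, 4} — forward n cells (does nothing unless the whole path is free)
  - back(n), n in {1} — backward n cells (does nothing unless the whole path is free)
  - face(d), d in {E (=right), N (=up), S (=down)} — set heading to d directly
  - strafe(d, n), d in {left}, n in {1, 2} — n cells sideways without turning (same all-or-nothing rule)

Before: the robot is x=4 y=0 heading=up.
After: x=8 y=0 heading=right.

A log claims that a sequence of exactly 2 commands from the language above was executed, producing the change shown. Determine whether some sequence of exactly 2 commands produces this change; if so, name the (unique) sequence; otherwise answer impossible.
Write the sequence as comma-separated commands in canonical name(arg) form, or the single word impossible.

key: position moved to (8,0) AND the heading swung to E — translation plus rotation needed
begin: x=4 y=0 heading=up
[1] after face(E): x=4 y=0 heading=right
[2] after move(4): x=8 y=0 heading=right
no other 2-command option fits: unique.

face(E), move(4)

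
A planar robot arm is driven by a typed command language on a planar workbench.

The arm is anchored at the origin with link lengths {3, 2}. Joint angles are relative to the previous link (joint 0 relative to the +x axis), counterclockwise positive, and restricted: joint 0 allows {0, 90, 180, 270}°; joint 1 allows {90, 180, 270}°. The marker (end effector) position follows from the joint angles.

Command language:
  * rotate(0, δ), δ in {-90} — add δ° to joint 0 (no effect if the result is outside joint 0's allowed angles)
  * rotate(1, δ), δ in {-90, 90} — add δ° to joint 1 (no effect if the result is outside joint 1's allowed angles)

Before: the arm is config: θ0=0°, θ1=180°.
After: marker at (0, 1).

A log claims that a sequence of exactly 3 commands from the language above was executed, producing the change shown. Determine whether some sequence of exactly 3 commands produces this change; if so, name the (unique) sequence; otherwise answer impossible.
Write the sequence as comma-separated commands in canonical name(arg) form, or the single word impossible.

rotate(0, -90), rotate(0, -90), rotate(0, -90)

start: config: θ0=0°, θ1=180°
[1] after rotate(0, -90): config: θ0=270°, θ1=180°
[2] after rotate(0, -90): config: θ0=180°, θ1=180°
[3] after rotate(0, -90): config: θ0=90°, θ1=180°
no other 3-command option fits: unique.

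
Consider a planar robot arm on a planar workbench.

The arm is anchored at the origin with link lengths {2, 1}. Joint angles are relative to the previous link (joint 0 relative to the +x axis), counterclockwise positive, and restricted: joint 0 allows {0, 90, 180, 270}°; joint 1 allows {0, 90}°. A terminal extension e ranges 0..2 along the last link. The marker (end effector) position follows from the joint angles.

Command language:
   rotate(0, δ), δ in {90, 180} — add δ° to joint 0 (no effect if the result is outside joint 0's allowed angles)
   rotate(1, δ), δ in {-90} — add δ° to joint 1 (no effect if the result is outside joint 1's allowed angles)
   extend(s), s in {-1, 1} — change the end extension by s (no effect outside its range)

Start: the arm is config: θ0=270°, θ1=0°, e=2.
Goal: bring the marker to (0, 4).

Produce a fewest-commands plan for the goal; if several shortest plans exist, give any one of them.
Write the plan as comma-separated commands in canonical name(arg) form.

rotate(0, 180), extend(-1)

begin: config: θ0=270°, θ1=0°, e=2
1. rotate(0, 180) → config: θ0=90°, θ1=0°, e=2
2. extend(-1) → config: θ0=90°, θ1=0°, e=1
no 1-step plan works, so 2 is optimal.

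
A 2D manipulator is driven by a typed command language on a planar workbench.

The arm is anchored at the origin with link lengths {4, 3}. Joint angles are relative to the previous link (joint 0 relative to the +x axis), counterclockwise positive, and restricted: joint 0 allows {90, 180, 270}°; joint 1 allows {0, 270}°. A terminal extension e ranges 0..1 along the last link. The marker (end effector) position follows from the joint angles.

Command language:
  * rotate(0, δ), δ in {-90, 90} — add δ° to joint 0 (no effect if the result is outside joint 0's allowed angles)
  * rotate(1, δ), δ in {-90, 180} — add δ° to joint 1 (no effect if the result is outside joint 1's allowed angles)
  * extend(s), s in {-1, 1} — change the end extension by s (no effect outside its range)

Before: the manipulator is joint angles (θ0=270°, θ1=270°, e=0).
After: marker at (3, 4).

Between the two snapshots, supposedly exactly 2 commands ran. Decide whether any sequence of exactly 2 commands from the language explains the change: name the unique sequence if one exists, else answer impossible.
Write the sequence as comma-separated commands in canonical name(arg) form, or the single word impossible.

rotate(0, -90), rotate(0, -90)

start: joint angles (θ0=270°, θ1=270°, e=0)
step 1 (rotate(0, -90)): joint angles (θ0=180°, θ1=270°, e=0)
step 2 (rotate(0, -90)): joint angles (θ0=90°, θ1=270°, e=0)
no rival 2-sequence matches.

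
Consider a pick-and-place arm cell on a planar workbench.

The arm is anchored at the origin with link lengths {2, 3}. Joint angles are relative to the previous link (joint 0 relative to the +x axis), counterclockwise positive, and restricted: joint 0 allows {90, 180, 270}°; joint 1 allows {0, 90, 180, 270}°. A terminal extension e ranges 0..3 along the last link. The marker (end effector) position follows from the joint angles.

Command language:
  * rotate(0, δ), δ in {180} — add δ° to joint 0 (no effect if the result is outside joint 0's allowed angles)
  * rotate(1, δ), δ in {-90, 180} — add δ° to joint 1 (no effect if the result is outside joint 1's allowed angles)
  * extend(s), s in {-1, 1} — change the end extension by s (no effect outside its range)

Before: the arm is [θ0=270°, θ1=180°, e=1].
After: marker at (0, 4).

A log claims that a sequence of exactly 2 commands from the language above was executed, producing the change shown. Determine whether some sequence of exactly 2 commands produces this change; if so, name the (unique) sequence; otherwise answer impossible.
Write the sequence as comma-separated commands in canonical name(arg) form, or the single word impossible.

from: [θ0=270°, θ1=180°, e=1]
1. extend(1) → [θ0=270°, θ1=180°, e=2]
2. extend(1) → [θ0=270°, θ1=180°, e=3]
uniquely the one of 25 2-step routes that fits.

extend(1), extend(1)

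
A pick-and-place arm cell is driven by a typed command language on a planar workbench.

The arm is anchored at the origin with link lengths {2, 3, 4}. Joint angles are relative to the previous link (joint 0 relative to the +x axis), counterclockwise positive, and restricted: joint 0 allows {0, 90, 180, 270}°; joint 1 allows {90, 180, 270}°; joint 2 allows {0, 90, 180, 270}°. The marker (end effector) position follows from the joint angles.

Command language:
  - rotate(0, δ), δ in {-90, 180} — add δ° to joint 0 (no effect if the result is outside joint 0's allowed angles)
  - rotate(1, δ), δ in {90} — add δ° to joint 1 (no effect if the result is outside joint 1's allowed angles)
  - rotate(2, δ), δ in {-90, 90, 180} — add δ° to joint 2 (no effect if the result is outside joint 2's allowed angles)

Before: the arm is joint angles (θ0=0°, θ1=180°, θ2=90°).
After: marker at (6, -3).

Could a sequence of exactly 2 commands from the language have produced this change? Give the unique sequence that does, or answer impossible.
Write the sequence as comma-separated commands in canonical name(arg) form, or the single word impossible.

begin: joint angles (θ0=0°, θ1=180°, θ2=90°)
step 1 (rotate(1, 90)): joint angles (θ0=0°, θ1=270°, θ2=90°)
step 2 (rotate(1, 90)): joint angles (θ0=0°, θ1=270°, θ2=90°)
no other 2-command option fits: unique.

rotate(1, 90), rotate(1, 90)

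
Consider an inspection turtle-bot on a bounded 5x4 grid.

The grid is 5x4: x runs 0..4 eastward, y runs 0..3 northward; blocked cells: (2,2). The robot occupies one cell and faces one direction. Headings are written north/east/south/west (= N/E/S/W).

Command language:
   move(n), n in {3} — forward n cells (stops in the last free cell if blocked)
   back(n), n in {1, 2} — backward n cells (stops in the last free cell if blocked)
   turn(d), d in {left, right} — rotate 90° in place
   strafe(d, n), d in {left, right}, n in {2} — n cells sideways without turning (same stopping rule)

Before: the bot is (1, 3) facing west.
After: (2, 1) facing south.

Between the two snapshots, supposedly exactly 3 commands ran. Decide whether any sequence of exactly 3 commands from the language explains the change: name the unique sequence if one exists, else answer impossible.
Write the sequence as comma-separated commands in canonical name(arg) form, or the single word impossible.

strafe(left, 2), back(1), turn(left)

key: cell and facing (now S) both changed — the 3 commands mix motion and turning
initial: (1, 3) facing west
[1] after strafe(left, 2): (1, 1) facing west
[2] after back(1): (2, 1) facing west
[3] after turn(left): (2, 1) facing south
no rival 3-sequence matches.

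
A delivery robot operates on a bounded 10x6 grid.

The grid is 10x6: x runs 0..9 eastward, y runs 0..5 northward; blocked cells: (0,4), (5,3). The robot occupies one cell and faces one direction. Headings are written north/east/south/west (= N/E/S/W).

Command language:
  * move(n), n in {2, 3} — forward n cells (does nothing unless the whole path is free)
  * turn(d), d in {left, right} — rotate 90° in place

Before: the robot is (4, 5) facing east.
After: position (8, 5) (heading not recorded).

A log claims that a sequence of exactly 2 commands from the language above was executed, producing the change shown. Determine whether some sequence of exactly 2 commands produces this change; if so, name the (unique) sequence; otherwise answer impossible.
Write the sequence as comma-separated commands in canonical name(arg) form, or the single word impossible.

move(2), move(2)

t0: (4, 5) facing east
1. move(2) → (6, 5) facing east
2. move(2) → (8, 5) facing east
all 16 alternatives checked — unique.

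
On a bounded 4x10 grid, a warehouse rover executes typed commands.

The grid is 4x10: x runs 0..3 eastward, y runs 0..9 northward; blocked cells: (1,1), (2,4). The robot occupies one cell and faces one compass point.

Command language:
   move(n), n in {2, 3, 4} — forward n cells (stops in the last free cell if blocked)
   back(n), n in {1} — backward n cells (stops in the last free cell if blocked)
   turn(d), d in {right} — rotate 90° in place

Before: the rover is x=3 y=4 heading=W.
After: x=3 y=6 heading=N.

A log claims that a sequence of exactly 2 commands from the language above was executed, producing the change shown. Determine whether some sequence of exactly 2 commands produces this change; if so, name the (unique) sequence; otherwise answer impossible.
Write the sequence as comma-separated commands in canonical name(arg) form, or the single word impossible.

turn(right), move(2)

key: running move(2) before turn(right) would end elsewhere — order is forced
initial: x=3 y=4 heading=W
[1] after turn(right): x=3 y=4 heading=N
[2] after move(2): x=3 y=6 heading=N
all 25 alternatives checked — unique.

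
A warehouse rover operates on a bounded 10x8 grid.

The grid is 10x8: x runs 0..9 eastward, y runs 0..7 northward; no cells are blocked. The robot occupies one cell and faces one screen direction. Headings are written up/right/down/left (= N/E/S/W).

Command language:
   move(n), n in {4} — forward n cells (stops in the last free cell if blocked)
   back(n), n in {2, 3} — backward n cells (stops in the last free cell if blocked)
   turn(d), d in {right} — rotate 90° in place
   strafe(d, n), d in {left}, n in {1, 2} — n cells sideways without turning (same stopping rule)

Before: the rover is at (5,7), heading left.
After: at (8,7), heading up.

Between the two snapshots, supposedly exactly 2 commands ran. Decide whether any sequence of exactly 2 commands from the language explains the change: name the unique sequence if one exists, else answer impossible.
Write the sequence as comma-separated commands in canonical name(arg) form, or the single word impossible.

key: position moved to (8,7) AND the heading swung to N — translation plus rotation needed
begin: at (5,7), heading left
1. back(3) → at (8,7), heading left
2. turn(right) → at (8,7), heading up
no rival 2-sequence matches.

back(3), turn(right)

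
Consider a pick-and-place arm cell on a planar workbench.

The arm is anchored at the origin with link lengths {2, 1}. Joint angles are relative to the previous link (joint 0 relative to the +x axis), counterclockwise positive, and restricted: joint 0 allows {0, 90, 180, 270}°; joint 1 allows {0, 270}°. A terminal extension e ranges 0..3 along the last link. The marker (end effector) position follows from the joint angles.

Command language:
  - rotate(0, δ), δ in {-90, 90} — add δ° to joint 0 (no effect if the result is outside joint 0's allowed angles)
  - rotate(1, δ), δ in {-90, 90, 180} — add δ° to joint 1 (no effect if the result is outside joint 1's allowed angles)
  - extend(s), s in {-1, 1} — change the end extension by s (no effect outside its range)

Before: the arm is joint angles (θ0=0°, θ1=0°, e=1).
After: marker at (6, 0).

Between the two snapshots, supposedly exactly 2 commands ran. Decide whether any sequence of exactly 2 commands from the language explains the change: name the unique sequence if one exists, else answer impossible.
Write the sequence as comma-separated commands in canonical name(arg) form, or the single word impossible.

initial: joint angles (θ0=0°, θ1=0°, e=1)
step 1 (extend(1)): joint angles (θ0=0°, θ1=0°, e=2)
step 2 (extend(1)): joint angles (θ0=0°, θ1=0°, e=3)
no other 2-command option fits: unique.

extend(1), extend(1)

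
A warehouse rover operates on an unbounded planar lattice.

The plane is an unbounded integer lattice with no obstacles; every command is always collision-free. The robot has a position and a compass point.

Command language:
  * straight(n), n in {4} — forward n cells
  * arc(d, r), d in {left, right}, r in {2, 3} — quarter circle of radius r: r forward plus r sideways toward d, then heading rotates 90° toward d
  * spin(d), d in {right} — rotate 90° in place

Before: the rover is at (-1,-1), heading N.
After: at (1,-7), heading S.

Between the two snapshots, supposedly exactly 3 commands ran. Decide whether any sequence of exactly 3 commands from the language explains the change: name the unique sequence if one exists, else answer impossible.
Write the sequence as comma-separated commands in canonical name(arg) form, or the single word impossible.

key: order matters: swapping spin(right) and straight(4) lands elsewhere
t0: at (-1,-1), heading N
step 1 (spin(right)): at (-1,-1), heading E
step 2 (arc(right, 2)): at (1,-3), heading S
step 3 (straight(4)): at (1,-7), heading S
all 216 alternatives checked — unique.

spin(right), arc(right, 2), straight(4)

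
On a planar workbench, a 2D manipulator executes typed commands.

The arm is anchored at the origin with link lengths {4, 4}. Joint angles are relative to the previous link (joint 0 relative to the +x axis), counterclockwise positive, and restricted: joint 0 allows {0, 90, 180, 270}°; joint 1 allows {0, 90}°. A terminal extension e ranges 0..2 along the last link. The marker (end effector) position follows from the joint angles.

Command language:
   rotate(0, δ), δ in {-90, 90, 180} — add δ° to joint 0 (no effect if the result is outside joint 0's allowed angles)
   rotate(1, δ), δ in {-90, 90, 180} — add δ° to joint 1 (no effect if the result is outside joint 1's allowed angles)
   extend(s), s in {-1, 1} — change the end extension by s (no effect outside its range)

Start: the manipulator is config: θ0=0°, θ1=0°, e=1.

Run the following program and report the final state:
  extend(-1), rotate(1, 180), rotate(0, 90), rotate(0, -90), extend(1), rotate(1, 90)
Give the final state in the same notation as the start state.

config: θ0=0°, θ1=90°, e=1

initial: config: θ0=0°, θ1=0°, e=1
1. extend(-1) → config: θ0=0°, θ1=0°, e=0
2. rotate(1, 180) → config: θ0=0°, θ1=0°, e=0
3. rotate(0, 90) → config: θ0=90°, θ1=0°, e=0
4. rotate(0, -90) → config: θ0=0°, θ1=0°, e=0
5. extend(1) → config: θ0=0°, θ1=0°, e=1
6. rotate(1, 90) → config: θ0=0°, θ1=90°, e=1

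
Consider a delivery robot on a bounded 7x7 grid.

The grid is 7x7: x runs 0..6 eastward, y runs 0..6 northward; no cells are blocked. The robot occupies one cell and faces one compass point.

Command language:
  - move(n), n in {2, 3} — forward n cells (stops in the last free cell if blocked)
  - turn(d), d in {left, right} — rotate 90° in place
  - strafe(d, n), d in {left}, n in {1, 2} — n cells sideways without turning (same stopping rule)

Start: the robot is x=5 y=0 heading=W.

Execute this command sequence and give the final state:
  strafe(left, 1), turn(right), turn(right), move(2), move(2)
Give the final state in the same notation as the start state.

start: x=5 y=0 heading=W
1. strafe(left, 1) → x=5 y=0 heading=W
2. turn(right) → x=5 y=0 heading=N
3. turn(right) → x=5 y=0 heading=E
4. move(2) → x=6 y=0 heading=E
5. move(2) → x=6 y=0 heading=E

x=6 y=0 heading=E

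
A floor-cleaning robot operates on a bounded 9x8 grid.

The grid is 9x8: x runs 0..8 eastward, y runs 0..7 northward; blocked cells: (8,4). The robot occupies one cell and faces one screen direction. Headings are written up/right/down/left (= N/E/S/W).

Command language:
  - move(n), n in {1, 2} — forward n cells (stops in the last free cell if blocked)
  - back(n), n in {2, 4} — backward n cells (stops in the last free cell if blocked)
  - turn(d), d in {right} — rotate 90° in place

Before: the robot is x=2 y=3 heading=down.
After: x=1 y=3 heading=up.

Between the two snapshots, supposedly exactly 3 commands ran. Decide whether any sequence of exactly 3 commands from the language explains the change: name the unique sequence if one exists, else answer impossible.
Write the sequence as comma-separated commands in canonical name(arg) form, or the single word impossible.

key: position moved to (1,3) AND the heading swung to N — translation plus rotation needed
t0: x=2 y=3 heading=down
[1] after turn(right): x=2 y=3 heading=left
[2] after move(1): x=1 y=3 heading=left
[3] after turn(right): x=1 y=3 heading=up
no rival 3-sequence matches.

turn(right), move(1), turn(right)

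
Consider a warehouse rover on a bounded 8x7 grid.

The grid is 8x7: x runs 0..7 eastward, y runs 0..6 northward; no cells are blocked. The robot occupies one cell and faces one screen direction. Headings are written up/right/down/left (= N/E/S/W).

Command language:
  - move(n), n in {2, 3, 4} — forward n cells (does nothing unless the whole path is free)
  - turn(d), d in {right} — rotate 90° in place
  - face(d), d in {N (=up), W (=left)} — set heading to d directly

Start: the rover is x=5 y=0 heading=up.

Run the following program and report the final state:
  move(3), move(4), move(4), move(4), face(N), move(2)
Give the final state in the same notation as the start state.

x=5 y=5 heading=up

from: x=5 y=0 heading=up
step 1 (move(3)): x=5 y=3 heading=up
step 2 (move(4)): x=5 y=3 heading=up
step 3 (move(4)): x=5 y=3 heading=up
step 4 (move(4)): x=5 y=3 heading=up
step 5 (face(N)): x=5 y=3 heading=up
step 6 (move(2)): x=5 y=5 heading=up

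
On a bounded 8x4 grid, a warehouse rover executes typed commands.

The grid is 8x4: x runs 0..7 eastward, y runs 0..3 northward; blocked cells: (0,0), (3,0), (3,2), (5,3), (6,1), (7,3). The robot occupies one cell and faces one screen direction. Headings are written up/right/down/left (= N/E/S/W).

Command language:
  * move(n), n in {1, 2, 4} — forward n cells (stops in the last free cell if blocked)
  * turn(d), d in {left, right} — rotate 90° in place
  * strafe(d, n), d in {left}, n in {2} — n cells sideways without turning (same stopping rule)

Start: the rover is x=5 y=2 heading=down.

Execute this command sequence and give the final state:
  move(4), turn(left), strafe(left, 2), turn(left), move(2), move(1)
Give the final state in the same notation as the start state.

x=5 y=2 heading=up

begin: x=5 y=2 heading=down
t=1 move(4) ⇒ x=5 y=0 heading=down
t=2 turn(left) ⇒ x=5 y=0 heading=right
t=3 strafe(left, 2) ⇒ x=5 y=2 heading=right
t=4 turn(left) ⇒ x=5 y=2 heading=up
t=5 move(2) ⇒ x=5 y=2 heading=up
t=6 move(1) ⇒ x=5 y=2 heading=up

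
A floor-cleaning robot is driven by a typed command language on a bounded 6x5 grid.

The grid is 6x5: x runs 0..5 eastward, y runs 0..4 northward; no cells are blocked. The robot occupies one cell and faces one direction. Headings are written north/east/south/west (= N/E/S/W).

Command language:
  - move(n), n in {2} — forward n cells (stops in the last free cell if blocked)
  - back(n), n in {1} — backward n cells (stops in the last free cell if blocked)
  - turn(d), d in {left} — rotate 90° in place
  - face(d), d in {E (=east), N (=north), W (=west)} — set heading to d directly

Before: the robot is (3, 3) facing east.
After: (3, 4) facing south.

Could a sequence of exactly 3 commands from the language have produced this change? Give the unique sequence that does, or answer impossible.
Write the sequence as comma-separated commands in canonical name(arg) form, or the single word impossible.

face(W), turn(left), back(1)

key: order matters: swapping face(W) and back(1) lands elsewhere
begin: (3, 3) facing east
1. face(W) → (3, 3) facing west
2. turn(left) → (3, 3) facing south
3. back(1) → (3, 4) facing south
no rival 3-sequence matches.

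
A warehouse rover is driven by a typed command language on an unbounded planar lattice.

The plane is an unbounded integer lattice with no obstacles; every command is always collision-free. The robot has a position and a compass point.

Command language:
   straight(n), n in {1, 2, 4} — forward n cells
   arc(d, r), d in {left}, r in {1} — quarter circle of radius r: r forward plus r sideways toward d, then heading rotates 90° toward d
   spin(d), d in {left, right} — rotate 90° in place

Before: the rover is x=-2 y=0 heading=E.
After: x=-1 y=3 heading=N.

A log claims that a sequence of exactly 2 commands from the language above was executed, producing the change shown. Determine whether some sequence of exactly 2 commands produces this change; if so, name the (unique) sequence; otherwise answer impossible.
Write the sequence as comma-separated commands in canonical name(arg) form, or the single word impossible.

arc(left, 1), straight(2)

key: running straight(2) before arc(left, 1) would end elsewhere — order is forced
t0: x=-2 y=0 heading=E
[1] after arc(left, 1): x=-1 y=1 heading=N
[2] after straight(2): x=-1 y=3 heading=N
uniquely the one of 36 2-step routes that fits.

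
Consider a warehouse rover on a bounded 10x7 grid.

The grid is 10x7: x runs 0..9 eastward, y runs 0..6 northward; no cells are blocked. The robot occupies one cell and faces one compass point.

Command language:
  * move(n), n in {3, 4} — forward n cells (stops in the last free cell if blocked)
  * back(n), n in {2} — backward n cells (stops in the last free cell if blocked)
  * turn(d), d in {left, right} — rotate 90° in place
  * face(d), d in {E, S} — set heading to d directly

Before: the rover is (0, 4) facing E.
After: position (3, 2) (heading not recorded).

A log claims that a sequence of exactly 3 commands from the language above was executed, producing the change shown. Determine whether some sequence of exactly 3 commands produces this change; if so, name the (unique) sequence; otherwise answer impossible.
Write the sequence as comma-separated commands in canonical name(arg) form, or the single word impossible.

key: running back(2) before move(3) would end elsewhere — order is forced
initial: (0, 4) facing E
t=1 move(3) ⇒ (3, 4) facing E
t=2 turn(left) ⇒ (3, 4) facing N
t=3 back(2) ⇒ (3, 2) facing N
no rival 3-sequence matches.

move(3), turn(left), back(2)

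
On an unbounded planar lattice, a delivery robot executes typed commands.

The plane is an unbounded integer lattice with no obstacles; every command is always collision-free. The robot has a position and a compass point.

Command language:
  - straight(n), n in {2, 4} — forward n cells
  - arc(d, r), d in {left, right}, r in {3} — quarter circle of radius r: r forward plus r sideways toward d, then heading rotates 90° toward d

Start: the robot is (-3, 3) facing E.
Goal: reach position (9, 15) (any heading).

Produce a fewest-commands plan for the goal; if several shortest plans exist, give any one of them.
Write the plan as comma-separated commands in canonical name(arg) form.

arc(left, 3), arc(right, 3), arc(left, 3), arc(right, 3)

initial: (-3, 3) facing E
[1] after arc(left, 3): (0, 6) facing N
[2] after arc(right, 3): (3, 9) facing E
[3] after arc(left, 3): (6, 12) facing N
[4] after arc(right, 3): (9, 15) facing E
shorter routes all fall short; 4 is best.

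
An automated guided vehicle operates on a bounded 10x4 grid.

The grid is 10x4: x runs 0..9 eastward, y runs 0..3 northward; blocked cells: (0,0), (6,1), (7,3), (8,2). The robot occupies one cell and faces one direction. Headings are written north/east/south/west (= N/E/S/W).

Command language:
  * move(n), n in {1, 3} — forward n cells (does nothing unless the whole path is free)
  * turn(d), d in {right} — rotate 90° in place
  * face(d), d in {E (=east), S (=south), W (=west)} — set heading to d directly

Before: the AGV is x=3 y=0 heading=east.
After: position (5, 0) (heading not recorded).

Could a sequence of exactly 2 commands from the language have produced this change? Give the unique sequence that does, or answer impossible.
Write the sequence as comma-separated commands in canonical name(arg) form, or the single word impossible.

initial: x=3 y=0 heading=east
1. move(1) → x=4 y=0 heading=east
2. move(1) → x=5 y=0 heading=east
uniquely the one of 36 2-step routes that fits.

move(1), move(1)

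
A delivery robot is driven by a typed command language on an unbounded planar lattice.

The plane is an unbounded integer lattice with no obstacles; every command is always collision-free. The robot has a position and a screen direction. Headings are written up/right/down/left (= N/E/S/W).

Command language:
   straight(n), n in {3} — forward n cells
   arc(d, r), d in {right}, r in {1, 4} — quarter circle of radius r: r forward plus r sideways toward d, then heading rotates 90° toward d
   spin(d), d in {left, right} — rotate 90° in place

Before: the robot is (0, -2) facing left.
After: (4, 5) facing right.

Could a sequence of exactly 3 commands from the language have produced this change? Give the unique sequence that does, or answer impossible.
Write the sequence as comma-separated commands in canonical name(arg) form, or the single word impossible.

key: position moved to (4,5) AND the heading swung to E — translation plus rotation needed
begin: (0, -2) facing left
step 1 (spin(right)): (0, -2) facing up
step 2 (straight(3)): (0, 1) facing up
step 3 (arc(right, 4)): (4, 5) facing right
no other 3-command option fits: unique.

spin(right), straight(3), arc(right, 4)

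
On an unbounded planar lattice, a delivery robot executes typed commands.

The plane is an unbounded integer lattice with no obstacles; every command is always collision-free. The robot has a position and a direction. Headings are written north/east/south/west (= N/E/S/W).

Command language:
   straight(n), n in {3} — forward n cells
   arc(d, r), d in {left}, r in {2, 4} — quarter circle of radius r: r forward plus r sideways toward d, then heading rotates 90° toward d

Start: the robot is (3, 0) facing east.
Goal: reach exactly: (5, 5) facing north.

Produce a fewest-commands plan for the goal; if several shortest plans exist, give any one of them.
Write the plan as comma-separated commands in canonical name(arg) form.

begin: (3, 0) facing east
step 1 (arc(left, 2)): (5, 2) facing north
step 2 (straight(3)): (5, 5) facing north
no 1-step plan works, so 2 is optimal.

arc(left, 2), straight(3)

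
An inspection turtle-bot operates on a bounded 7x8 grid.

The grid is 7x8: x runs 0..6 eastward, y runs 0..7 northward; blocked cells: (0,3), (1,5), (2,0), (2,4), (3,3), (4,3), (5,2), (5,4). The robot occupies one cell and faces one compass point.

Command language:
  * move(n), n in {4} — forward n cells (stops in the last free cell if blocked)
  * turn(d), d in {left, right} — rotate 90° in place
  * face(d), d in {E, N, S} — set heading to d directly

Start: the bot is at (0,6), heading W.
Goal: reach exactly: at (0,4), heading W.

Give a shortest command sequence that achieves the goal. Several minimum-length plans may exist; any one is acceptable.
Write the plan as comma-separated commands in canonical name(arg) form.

face(S), move(4), turn(right)

from: at (0,6), heading W
t=1 face(S) ⇒ at (0,6), heading S
t=2 move(4) ⇒ at (0,4), heading S
t=3 turn(right) ⇒ at (0,4), heading W
minimal: 3 command(s), checked below 3.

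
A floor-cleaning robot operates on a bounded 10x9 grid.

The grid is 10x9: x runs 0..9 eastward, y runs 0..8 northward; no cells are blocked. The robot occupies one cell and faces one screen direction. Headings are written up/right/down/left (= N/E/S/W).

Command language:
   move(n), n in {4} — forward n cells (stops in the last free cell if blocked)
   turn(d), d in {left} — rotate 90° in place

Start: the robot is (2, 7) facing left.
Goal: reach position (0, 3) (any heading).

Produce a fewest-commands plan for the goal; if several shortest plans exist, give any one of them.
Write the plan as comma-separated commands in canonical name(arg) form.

move(4), turn(left), move(4)

t0: (2, 7) facing left
t=1 move(4) ⇒ (0, 7) facing left
t=2 turn(left) ⇒ (0, 7) facing down
t=3 move(4) ⇒ (0, 3) facing down
shorter routes all fall short; 3 is best.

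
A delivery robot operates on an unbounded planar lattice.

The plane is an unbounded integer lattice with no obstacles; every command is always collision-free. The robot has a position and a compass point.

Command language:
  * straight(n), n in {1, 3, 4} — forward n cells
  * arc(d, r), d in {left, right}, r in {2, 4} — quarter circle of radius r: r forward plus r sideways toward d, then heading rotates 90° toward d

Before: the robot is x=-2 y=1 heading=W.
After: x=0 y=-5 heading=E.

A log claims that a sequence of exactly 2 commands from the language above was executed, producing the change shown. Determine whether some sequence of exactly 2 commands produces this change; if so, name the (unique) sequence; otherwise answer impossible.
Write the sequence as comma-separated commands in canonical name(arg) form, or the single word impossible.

key: cell and facing (now E) both changed — the 2 commands mix motion and turning
initial: x=-2 y=1 heading=W
t=1 arc(left, 2) ⇒ x=-4 y=-1 heading=S
t=2 arc(left, 4) ⇒ x=0 y=-5 heading=E
all 49 alternatives checked — unique.

arc(left, 2), arc(left, 4)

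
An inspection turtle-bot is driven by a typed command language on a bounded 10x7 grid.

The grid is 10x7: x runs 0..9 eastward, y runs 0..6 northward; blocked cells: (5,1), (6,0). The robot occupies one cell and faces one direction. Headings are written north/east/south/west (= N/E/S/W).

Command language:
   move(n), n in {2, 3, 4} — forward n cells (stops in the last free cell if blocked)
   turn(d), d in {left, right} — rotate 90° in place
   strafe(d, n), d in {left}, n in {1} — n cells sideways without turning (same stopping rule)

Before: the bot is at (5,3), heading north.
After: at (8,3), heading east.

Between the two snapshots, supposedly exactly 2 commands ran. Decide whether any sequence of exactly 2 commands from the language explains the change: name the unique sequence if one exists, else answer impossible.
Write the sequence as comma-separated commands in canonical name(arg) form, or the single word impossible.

turn(right), move(3)

key: running move(3) before turn(right) would end elsewhere — order is forced
t0: at (5,3), heading north
step 1 (turn(right)): at (5,3), heading east
step 2 (move(3)): at (8,3), heading east
no rival 2-sequence matches.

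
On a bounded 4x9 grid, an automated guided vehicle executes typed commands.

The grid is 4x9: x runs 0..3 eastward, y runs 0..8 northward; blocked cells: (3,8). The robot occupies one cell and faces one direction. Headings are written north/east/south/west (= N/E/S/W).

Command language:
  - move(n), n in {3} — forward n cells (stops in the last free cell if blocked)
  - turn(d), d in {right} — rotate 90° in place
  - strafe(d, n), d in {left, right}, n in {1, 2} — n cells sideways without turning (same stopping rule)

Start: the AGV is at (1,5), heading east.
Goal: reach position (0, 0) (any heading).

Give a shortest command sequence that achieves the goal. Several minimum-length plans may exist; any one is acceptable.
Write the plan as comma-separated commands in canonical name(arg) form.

strafe(right, 2), turn(right), strafe(right, 2), move(3)

t0: at (1,5), heading east
[1] after strafe(right, 2): at (1,3), heading east
[2] after turn(right): at (1,3), heading south
[3] after strafe(right, 2): at (0,3), heading south
[4] after move(3): at (0,0), heading south
minimal: 4 command(s), checked below 4.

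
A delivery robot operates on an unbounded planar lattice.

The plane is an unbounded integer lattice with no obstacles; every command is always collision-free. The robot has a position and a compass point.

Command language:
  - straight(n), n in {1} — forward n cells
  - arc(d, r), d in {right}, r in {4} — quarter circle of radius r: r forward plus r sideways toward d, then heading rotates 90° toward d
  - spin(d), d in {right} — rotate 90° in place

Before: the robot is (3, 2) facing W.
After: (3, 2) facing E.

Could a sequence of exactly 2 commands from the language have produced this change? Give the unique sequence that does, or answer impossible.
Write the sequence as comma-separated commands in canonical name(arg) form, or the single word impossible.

key: parked at (3,2) the whole time — nothing moves the robot
from: (3, 2) facing W
step 1 (spin(right)): (3, 2) facing N
step 2 (spin(right)): (3, 2) facing E
no rival 2-sequence matches.

spin(right), spin(right)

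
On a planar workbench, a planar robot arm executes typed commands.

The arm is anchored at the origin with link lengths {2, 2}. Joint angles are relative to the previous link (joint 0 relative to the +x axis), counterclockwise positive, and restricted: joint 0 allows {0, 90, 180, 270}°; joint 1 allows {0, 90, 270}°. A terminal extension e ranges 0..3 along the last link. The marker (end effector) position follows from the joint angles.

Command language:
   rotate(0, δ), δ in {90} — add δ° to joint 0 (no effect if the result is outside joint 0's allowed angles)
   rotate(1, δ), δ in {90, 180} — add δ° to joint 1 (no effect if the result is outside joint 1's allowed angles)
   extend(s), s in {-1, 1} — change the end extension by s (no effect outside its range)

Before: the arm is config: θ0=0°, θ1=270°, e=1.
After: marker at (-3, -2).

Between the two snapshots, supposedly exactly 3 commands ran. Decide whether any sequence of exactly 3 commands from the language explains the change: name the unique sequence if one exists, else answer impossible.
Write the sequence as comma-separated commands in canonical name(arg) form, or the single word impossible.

rotate(0, 90), rotate(0, 90), rotate(0, 90)

start: config: θ0=0°, θ1=270°, e=1
[1] after rotate(0, 90): config: θ0=90°, θ1=270°, e=1
[2] after rotate(0, 90): config: θ0=180°, θ1=270°, e=1
[3] after rotate(0, 90): config: θ0=270°, θ1=270°, e=1
all 125 alternatives checked — unique.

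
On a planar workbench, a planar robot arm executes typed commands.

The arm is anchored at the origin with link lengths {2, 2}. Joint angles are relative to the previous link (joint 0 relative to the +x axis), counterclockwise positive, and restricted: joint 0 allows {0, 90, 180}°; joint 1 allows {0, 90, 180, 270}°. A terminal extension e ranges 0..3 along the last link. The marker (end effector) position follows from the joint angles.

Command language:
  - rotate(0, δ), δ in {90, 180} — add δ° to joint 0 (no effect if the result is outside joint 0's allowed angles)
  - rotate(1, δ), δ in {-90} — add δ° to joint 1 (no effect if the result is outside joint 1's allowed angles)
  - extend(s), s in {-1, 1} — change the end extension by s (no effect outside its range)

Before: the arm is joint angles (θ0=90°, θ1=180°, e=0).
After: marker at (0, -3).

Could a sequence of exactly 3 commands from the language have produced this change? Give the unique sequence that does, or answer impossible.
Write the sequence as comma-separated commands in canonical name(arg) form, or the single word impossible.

extend(1), extend(1), extend(1)

begin: joint angles (θ0=90°, θ1=180°, e=0)
1. extend(1) → joint angles (θ0=90°, θ1=180°, e=1)
2. extend(1) → joint angles (θ0=90°, θ1=180°, e=2)
3. extend(1) → joint angles (θ0=90°, θ1=180°, e=3)
no rival 3-sequence matches.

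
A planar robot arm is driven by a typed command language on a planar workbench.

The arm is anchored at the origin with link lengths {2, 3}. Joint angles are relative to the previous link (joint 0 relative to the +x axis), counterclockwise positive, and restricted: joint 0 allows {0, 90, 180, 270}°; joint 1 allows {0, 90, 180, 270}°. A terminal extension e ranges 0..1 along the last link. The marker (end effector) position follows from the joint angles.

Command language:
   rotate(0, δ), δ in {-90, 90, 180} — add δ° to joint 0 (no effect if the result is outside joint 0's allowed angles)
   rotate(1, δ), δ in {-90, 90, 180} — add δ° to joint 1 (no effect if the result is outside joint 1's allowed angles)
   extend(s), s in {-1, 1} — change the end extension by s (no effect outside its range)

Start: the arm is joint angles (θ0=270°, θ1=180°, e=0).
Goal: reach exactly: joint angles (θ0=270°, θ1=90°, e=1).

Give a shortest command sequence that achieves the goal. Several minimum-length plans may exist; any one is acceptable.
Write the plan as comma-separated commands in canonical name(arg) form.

t0: joint angles (θ0=270°, θ1=180°, e=0)
step 1 (rotate(1, -90)): joint angles (θ0=270°, θ1=90°, e=0)
step 2 (extend(1)): joint angles (θ0=270°, θ1=90°, e=1)
nothing shorter than 2 reaches the goal.

rotate(1, -90), extend(1)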